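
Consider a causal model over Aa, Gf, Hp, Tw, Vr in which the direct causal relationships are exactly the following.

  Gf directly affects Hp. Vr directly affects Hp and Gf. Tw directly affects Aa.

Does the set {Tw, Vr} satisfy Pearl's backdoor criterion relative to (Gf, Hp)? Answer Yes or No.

Backdoor paths from Gf to Hp (paths whose first edge points into Gf):
  P1: Gf <- Vr -> Hp
Condition 1 (no descendant of Gf in the set): holds — descendants of Gf are {Hp}; none are in {Tw, Vr}.
Condition 2 (every backdoor path blocked by {Tw, Vr}):
  P1: blocked at fork node Vr ∈ conditioning set.
{Tw, Vr} satisfies the backdoor criterion.

Yes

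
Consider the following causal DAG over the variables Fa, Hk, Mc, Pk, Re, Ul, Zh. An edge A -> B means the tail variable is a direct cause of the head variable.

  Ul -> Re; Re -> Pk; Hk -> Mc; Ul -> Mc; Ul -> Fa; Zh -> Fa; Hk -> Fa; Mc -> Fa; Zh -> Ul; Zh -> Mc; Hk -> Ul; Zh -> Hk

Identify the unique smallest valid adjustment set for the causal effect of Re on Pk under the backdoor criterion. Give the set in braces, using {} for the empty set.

Variables eligible for adjustment (non-descendants of Re, excluding Re and Pk): {Fa, Hk, Mc, Ul, Zh}.
Backdoor paths from Re to Pk:
  (none)
With no backdoor paths the empty set already satisfies the criterion, and it is trivially minimal.

{}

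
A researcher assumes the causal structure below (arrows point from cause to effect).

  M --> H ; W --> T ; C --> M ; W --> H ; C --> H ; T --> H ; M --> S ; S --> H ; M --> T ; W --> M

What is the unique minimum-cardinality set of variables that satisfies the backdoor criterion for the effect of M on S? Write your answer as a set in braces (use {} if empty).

Variables eligible for adjustment (non-descendants of M, excluding M and S): {C, W}.
Backdoor paths from M to S:
  P1: M <- W -> T -> H <- S
  P2: M <- W -> H <- S
  P3: M <- C -> H <- S
Each backdoor path contains an unconditioned collider, so every path is already blocked with the empty conditioning set:
  P1: blocked at collider H (neither it nor any descendant is in the conditioning set).
  P2: blocked at collider H (neither it nor any descendant is in the conditioning set).
  P3: blocked at collider H (neither it nor any descendant is in the conditioning set).
The empty set is therefore the unique smallest valid set.

{}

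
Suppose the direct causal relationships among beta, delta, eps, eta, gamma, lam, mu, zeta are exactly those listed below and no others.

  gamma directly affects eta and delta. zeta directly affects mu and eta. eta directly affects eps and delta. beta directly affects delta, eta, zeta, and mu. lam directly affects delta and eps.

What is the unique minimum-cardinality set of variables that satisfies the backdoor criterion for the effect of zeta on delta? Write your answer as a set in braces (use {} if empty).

{beta}

Variables eligible for adjustment (non-descendants of zeta, excluding zeta and delta): {beta, gamma, lam}.
Backdoor paths from zeta to delta:
  P1: zeta <- beta -> eta <- gamma -> delta
  P2: zeta <- beta -> eta -> delta
  P3: zeta <- beta -> eta -> eps <- lam -> delta
  P4: zeta <- beta -> delta
The empty set is not sufficient: P2 (zeta <- beta -> eta -> delta) has no collider blocking it and no conditioned non-collider, so it is open.
Try {beta}:
  P1: blocked at fork node beta ∈ conditioning set.
  P2: blocked at fork node beta ∈ conditioning set.
  P3: blocked at fork node beta ∈ conditioning set.
  P4: blocked at fork node beta ∈ conditioning set.
{beta} contains no descendant of zeta and blocks every backdoor path.
No other singleton works — e.g. {lam} leaves P2 open — so {beta} is the unique smallest valid adjustment set.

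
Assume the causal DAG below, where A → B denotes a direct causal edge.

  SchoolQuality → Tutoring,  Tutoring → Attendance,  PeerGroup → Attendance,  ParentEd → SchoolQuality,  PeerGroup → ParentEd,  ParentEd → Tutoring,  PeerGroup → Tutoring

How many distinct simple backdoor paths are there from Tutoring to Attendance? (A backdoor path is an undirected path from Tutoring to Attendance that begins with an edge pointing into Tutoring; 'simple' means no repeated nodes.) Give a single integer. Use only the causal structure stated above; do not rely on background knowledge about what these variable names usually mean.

A backdoor path from Tutoring to Attendance is any simple undirected path whose first edge points into Tutoring (i.e. leaves Tutoring via a parent).
Parents of Tutoring: {ParentEd, PeerGroup, SchoolQuality}.
Enumerating:
  P1: Tutoring <- PeerGroup -> Attendance
  P2: Tutoring <- ParentEd <- PeerGroup -> Attendance
  P3: Tutoring <- SchoolQuality <- ParentEd <- PeerGroup -> Attendance
That exhausts the simple backdoor paths. Count: 3.

3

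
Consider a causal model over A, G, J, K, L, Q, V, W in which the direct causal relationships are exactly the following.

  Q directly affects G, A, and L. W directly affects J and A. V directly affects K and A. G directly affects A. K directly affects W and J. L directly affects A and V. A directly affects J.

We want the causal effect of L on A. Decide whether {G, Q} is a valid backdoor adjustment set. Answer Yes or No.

Backdoor paths from L to A (paths whose first edge points into L):
  P1: L <- Q -> G -> A
  P2: L <- Q -> A
Condition 1 (no descendant of L in the set): holds — descendants of L are {A, J, K, V, W}; none are in {G, Q}.
Condition 2 (every backdoor path blocked by {G, Q}):
  P1: blocked at fork node Q ∈ conditioning set.
  P2: blocked at fork node Q ∈ conditioning set.
{G, Q} satisfies the backdoor criterion.

Yes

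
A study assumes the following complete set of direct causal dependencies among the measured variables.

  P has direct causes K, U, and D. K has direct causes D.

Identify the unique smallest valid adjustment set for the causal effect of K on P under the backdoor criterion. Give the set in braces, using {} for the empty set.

{D}

Variables eligible for adjustment (non-descendants of K, excluding K and P): {D, U}.
Backdoor paths from K to P:
  P1: K <- D -> P
The empty set is not sufficient: P1 (K <- D -> P) has no collider blocking it and no conditioned non-collider, so it is open.
Try {D}:
  P1: blocked at fork node D ∈ conditioning set.
{D} contains no descendant of K and blocks every backdoor path.
No other singleton works — e.g. {U} leaves P1 open — so {D} is the unique smallest valid adjustment set.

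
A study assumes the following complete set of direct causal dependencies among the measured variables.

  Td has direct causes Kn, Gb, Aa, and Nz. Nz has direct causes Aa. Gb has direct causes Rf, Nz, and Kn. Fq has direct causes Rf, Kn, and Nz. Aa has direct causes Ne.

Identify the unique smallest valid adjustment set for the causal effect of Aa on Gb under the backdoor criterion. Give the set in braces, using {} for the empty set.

{}

Variables eligible for adjustment (non-descendants of Aa, excluding Aa and Gb): {Kn, Ne, Rf}.
Backdoor paths from Aa to Gb:
  (none)
With no backdoor paths the empty set already satisfies the criterion, and it is trivially minimal.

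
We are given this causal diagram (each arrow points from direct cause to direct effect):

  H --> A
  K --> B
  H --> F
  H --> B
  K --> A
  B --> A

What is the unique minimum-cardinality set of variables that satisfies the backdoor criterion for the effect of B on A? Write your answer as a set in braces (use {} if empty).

Variables eligible for adjustment (non-descendants of B, excluding B and A): {F, H, K}.
Backdoor paths from B to A:
  P1: B <- K -> A
  P2: B <- H -> A
The empty set is not sufficient: P1 (B <- K -> A) has no collider blocking it and no conditioned non-collider, so it is open.
Try {H, K}:
  P1: blocked at fork node K ∈ conditioning set.
  P2: blocked at fork node H ∈ conditioning set.
{H, K} contains no descendant of B and blocks every backdoor path.
Every element of {H, K} is needed (dropping H leaves P2 open; dropping K leaves P1 open), so no proper subset is valid.
Among all size-2 subsets of the eligible variables, only {H, K} blocks every backdoor path, so it is the unique smallest valid adjustment set.

{H, K}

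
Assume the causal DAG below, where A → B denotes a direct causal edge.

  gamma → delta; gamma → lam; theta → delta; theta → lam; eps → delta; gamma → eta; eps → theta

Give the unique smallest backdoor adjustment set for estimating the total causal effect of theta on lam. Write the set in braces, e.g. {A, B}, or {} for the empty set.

{}

Variables eligible for adjustment (non-descendants of theta, excluding theta and lam): {eps, eta, gamma}.
Backdoor paths from theta to lam:
  P1: theta <- eps -> delta <- gamma -> lam
Each backdoor path contains an unconditioned collider, so every path is already blocked with the empty conditioning set:
  P1: blocked at collider delta (neither it nor any descendant is in the conditioning set).
The empty set is therefore the unique smallest valid set.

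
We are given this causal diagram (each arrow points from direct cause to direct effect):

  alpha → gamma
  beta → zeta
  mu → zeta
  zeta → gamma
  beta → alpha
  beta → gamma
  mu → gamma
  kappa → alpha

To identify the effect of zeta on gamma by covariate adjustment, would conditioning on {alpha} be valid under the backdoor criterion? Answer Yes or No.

Backdoor paths from zeta to gamma (paths whose first edge points into zeta):
  P1: zeta <- mu -> gamma
  P2: zeta <- beta -> alpha -> gamma
  P3: zeta <- beta -> gamma
Condition 1 (no descendant of zeta in the set): holds — descendants of zeta are {gamma}; none are in {alpha}.
Condition 2 (every backdoor path blocked by {alpha}):
  P1: open — no interior node is in the conditioning set.
  P2: blocked at chain node alpha ∈ conditioning set.
  P3: open — no interior node is in the conditioning set.
{alpha} does not satisfy the backdoor criterion.

No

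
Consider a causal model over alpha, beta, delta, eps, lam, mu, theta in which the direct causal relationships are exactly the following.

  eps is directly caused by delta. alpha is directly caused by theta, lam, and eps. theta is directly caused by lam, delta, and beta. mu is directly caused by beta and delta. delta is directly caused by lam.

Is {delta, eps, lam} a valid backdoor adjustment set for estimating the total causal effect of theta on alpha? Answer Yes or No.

Backdoor paths from theta to alpha (paths whose first edge points into theta):
  P1: theta <- lam -> delta -> eps -> alpha
  P2: theta <- lam -> alpha
  P3: theta <- beta -> mu <- delta <- lam -> alpha
  P4: theta <- beta -> mu <- delta -> eps -> alpha
  P5: theta <- delta <- lam -> alpha
  P6: theta <- delta -> eps -> alpha
Condition 1 (no descendant of theta in the set): holds — descendants of theta are {alpha}; none are in {delta, eps, lam}.
Condition 2 (every backdoor path blocked by {delta, eps, lam}):
  P1: blocked at fork node lam ∈ conditioning set.
  P2: blocked at fork node lam ∈ conditioning set.
  P3: blocked at collider mu (neither it nor any descendant is in the conditioning set).
  P4: blocked at collider mu (neither it nor any descendant is in the conditioning set).
  P5: blocked at chain node delta ∈ conditioning set.
  P6: blocked at fork node delta ∈ conditioning set.
{delta, eps, lam} satisfies the backdoor criterion.

Yes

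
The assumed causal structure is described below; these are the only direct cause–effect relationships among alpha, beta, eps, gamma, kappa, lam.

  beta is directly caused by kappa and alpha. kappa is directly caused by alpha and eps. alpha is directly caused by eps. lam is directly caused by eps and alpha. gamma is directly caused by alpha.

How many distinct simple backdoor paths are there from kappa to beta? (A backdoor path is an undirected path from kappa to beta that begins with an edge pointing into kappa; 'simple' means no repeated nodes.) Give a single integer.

3

A backdoor path from kappa to beta is any simple undirected path whose first edge points into kappa (i.e. leaves kappa via a parent).
Parents of kappa: {alpha, eps}.
Enumerating:
  P1: kappa <- eps -> alpha -> beta
  P2: kappa <- eps -> lam <- alpha -> beta
  P3: kappa <- alpha -> beta
That exhausts the simple backdoor paths. Count: 3.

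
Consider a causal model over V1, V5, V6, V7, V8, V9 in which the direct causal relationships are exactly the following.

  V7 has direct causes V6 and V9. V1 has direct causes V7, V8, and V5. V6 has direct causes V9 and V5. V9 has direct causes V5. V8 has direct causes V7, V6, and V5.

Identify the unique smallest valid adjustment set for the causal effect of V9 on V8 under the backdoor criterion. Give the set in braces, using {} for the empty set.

{V5}

Variables eligible for adjustment (non-descendants of V9, excluding V9 and V8): {V5}.
Backdoor paths from V9 to V8:
  P1: V9 <- V5 -> V6 -> V7 -> V8
  P2: V9 <- V5 -> V6 -> V7 -> V1 <- V8
  P3: V9 <- V5 -> V6 -> V8
  P4: V9 <- V5 -> V8
  P5: V9 <- V5 -> V1 <- V7 <- V6 -> V8
  P6: V9 <- V5 -> V1 <- V7 -> V8
  P7: V9 <- V5 -> V1 <- V8
The empty set is not sufficient: P1 (V9 <- V5 -> V6 -> V7 -> V8) has no collider blocking it and no conditioned non-collider, so it is open.
Try {V5}:
  P1: blocked at fork node V5 ∈ conditioning set.
  P2: blocked at fork node V5 ∈ conditioning set.
  P3: blocked at fork node V5 ∈ conditioning set.
  P4: blocked at fork node V5 ∈ conditioning set.
  P5: blocked at fork node V5 ∈ conditioning set.
  P6: blocked at fork node V5 ∈ conditioning set.
  P7: blocked at fork node V5 ∈ conditioning set.
{V5} contains no descendant of V9 and blocks every backdoor path.
{V5} is the unique smallest valid adjustment set.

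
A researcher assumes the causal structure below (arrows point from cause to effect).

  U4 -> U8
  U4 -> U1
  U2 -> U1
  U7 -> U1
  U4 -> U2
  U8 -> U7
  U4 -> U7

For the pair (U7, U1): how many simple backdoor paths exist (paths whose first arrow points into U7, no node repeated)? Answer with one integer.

A backdoor path from U7 to U1 is any simple undirected path whose first edge points into U7 (i.e. leaves U7 via a parent).
Parents of U7: {U4, U8}.
Enumerating:
  P1: U7 <- U4 -> U2 -> U1
  P2: U7 <- U4 -> U1
  P3: U7 <- U8 <- U4 -> U2 -> U1
  P4: U7 <- U8 <- U4 -> U1
That exhausts the simple backdoor paths. Count: 4.

4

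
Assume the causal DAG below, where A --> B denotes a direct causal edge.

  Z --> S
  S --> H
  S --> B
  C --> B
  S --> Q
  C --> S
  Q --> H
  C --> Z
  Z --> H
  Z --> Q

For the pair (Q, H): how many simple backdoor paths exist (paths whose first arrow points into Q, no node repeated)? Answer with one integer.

8

A backdoor path from Q to H is any simple undirected path whose first edge points into Q (i.e. leaves Q via a parent).
Parents of Q: {S, Z}.
Enumerating:
  P1: Q <- Z <- C -> S -> H
  P2: Q <- Z <- C -> B <- S -> H
  P3: Q <- Z -> S -> H
  P4: Q <- Z -> H
  P5: Q <- S <- C -> Z -> H
  P6: Q <- S <- Z -> H
  P7: Q <- S -> B <- C -> Z -> H
  P8: Q <- S -> H
That exhausts the simple backdoor paths. Count: 8.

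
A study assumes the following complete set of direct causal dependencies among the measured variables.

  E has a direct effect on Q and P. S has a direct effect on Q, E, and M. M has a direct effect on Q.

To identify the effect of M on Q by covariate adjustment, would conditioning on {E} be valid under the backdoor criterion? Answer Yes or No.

No

Backdoor paths from M to Q (paths whose first edge points into M):
  P1: M <- S -> E -> Q
  P2: M <- S -> Q
Condition 1 (no descendant of M in the set): holds — descendants of M are {Q}; none are in {E}.
Condition 2 (every backdoor path blocked by {E}):
  P1: blocked at chain node E ∈ conditioning set.
  P2: open — no interior node is in the conditioning set.
{E} does not satisfy the backdoor criterion.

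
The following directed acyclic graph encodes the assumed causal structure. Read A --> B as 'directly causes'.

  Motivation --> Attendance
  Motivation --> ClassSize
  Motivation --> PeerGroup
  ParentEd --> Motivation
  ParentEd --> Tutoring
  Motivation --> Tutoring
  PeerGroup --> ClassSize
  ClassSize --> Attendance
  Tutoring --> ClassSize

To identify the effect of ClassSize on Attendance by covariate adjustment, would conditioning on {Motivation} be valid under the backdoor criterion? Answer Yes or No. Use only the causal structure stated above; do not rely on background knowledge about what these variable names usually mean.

Backdoor paths from ClassSize to Attendance (paths whose first edge points into ClassSize):
  P1: ClassSize <- Motivation -> Attendance
  P2: ClassSize <- Tutoring <- ParentEd -> Motivation -> Attendance
  P3: ClassSize <- Tutoring <- Motivation -> Attendance
  P4: ClassSize <- PeerGroup <- Motivation -> Attendance
Condition 1 (no descendant of ClassSize in the set): holds — descendants of ClassSize are {Attendance}; none are in {Motivation}.
Condition 2 (every backdoor path blocked by {Motivation}):
  P1: blocked at fork node Motivation ∈ conditioning set.
  P2: blocked at chain node Motivation ∈ conditioning set.
  P3: blocked at fork node Motivation ∈ conditioning set.
  P4: blocked at fork node Motivation ∈ conditioning set.
{Motivation} satisfies the backdoor criterion.

Yes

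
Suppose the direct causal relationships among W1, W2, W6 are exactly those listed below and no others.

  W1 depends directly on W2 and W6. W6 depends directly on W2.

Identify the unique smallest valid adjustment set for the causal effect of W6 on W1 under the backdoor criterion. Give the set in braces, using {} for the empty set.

{W2}

Variables eligible for adjustment (non-descendants of W6, excluding W6 and W1): {W2}.
Backdoor paths from W6 to W1:
  P1: W6 <- W2 -> W1
The empty set is not sufficient: P1 (W6 <- W2 -> W1) has no collider blocking it and no conditioned non-collider, so it is open.
Try {W2}:
  P1: blocked at fork node W2 ∈ conditioning set.
{W2} contains no descendant of W6 and blocks every backdoor path.
{W2} is the unique smallest valid adjustment set.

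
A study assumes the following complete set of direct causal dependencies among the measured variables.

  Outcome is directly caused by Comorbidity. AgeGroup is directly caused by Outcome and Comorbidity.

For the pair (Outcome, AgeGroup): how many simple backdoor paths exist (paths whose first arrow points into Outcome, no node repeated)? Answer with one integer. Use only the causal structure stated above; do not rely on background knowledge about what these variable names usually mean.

1

A backdoor path from Outcome to AgeGroup is any simple undirected path whose first edge points into Outcome (i.e. leaves Outcome via a parent).
Parents of Outcome: {Comorbidity}.
Enumerating:
  P1: Outcome <- Comorbidity -> AgeGroup
That exhausts the simple backdoor paths. Count: 1.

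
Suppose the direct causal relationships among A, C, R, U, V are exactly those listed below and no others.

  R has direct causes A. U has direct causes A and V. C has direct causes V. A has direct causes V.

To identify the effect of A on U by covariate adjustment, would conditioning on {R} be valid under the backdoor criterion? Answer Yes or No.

Backdoor paths from A to U (paths whose first edge points into A):
  P1: A <- V -> U
Condition 1 (no descendant of A in the set): FAILS — R is a descendant of A.
Condition 2 (every backdoor path blocked by {R}):
  P1: open — no interior node is in the conditioning set.
{R} does not satisfy the backdoor criterion.

No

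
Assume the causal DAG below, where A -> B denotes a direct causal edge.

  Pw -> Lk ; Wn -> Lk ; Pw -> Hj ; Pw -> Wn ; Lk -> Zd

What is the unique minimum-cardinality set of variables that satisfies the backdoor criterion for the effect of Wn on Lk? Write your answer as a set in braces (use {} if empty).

{Pw}

Variables eligible for adjustment (non-descendants of Wn, excluding Wn and Lk): {Hj, Pw}.
Backdoor paths from Wn to Lk:
  P1: Wn <- Pw -> Lk
The empty set is not sufficient: P1 (Wn <- Pw -> Lk) has no collider blocking it and no conditioned non-collider, so it is open.
Try {Pw}:
  P1: blocked at fork node Pw ∈ conditioning set.
{Pw} contains no descendant of Wn and blocks every backdoor path.
No other singleton works — e.g. {Hj} leaves P1 open — so {Pw} is the unique smallest valid adjustment set.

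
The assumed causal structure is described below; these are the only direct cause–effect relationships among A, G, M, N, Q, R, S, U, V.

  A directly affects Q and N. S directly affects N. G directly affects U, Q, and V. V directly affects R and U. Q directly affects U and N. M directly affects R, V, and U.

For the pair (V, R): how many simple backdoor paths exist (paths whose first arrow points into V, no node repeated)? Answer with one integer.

3

A backdoor path from V to R is any simple undirected path whose first edge points into V (i.e. leaves V via a parent).
Parents of V: {G, M}.
Enumerating:
  P1: V <- G -> Q -> U <- M -> R
  P2: V <- G -> U <- M -> R
  P3: V <- M -> R
That exhausts the simple backdoor paths. Count: 3.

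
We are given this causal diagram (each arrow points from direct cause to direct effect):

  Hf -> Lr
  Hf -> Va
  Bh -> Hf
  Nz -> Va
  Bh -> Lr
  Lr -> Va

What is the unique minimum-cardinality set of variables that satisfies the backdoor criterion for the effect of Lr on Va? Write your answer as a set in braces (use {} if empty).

{Hf}

Variables eligible for adjustment (non-descendants of Lr, excluding Lr and Va): {Bh, Hf, Nz}.
Backdoor paths from Lr to Va:
  P1: Lr <- Bh -> Hf -> Va
  P2: Lr <- Hf -> Va
The empty set is not sufficient: P1 (Lr <- Bh -> Hf -> Va) has no collider blocking it and no conditioned non-collider, so it is open.
Try {Hf}:
  P1: blocked at chain node Hf ∈ conditioning set.
  P2: blocked at fork node Hf ∈ conditioning set.
{Hf} contains no descendant of Lr and blocks every backdoor path.
No other singleton works — e.g. {Bh} leaves P2 open — so {Hf} is the unique smallest valid adjustment set.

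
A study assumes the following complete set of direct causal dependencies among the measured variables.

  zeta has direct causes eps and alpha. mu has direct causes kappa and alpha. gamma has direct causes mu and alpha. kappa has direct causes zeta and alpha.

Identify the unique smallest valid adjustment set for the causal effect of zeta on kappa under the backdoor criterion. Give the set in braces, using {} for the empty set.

Variables eligible for adjustment (non-descendants of zeta, excluding zeta and kappa): {alpha, eps}.
Backdoor paths from zeta to kappa:
  P1: zeta <- alpha -> kappa
  P2: zeta <- alpha -> mu <- kappa
  P3: zeta <- alpha -> gamma <- mu <- kappa
The empty set is not sufficient: P1 (zeta <- alpha -> kappa) has no collider blocking it and no conditioned non-collider, so it is open.
Try {alpha}:
  P1: blocked at fork node alpha ∈ conditioning set.
  P2: blocked at fork node alpha ∈ conditioning set.
  P3: blocked at fork node alpha ∈ conditioning set.
{alpha} contains no descendant of zeta and blocks every backdoor path.
No other singleton works — e.g. {eps} leaves P1 open — so {alpha} is the unique smallest valid adjustment set.

{alpha}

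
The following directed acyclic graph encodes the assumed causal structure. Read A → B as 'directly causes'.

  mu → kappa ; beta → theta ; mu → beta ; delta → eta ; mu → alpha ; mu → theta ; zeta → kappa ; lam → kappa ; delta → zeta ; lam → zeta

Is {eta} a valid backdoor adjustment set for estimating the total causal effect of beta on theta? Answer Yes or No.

Backdoor paths from beta to theta (paths whose first edge points into beta):
  P1: beta <- mu -> theta
Condition 1 (no descendant of beta in the set): holds — descendants of beta are {theta}; none are in {eta}.
Condition 2 (every backdoor path blocked by {eta}):
  P1: open — no interior node is in the conditioning set.
{eta} does not satisfy the backdoor criterion.

No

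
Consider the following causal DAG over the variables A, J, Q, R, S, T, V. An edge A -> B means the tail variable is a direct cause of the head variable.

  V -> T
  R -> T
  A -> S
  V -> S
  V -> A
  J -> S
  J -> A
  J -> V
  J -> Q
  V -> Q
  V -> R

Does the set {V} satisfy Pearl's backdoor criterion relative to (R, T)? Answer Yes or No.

Backdoor paths from R to T (paths whose first edge points into R):
  P1: R <- V -> T
Condition 1 (no descendant of R in the set): holds — descendants of R are {T}; none are in {V}.
Condition 2 (every backdoor path blocked by {V}):
  P1: blocked at fork node V ∈ conditioning set.
{V} satisfies the backdoor criterion.

Yes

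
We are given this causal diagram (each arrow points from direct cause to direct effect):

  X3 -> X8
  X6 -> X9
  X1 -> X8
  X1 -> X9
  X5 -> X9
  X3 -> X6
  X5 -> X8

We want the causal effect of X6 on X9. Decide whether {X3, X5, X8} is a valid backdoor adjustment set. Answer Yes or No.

Backdoor paths from X6 to X9 (paths whose first edge points into X6):
  P1: X6 <- X3 -> X8 <- X1 -> X9
  P2: X6 <- X3 -> X8 <- X5 -> X9
Condition 1 (no descendant of X6 in the set): holds — descendants of X6 are {X9}; none are in {X3, X5, X8}.
Condition 2 (every backdoor path blocked by {X3, X5, X8}):
  P1: blocked at fork node X3 ∈ conditioning set.
  P2: blocked at fork node X3 ∈ conditioning set.
{X3, X5, X8} satisfies the backdoor criterion.

Yes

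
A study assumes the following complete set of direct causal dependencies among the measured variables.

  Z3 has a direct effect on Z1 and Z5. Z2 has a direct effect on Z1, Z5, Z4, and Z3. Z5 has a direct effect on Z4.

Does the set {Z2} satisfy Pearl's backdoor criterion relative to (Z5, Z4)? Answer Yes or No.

Yes

Backdoor paths from Z5 to Z4 (paths whose first edge points into Z5):
  P1: Z5 <- Z2 -> Z4
  P2: Z5 <- Z3 <- Z2 -> Z4
  P3: Z5 <- Z3 -> Z1 <- Z2 -> Z4
Condition 1 (no descendant of Z5 in the set): holds — descendants of Z5 are {Z4}; none are in {Z2}.
Condition 2 (every backdoor path blocked by {Z2}):
  P1: blocked at fork node Z2 ∈ conditioning set.
  P2: blocked at fork node Z2 ∈ conditioning set.
  P3: blocked at collider Z1 (neither it nor any descendant is in the conditioning set).
{Z2} satisfies the backdoor criterion.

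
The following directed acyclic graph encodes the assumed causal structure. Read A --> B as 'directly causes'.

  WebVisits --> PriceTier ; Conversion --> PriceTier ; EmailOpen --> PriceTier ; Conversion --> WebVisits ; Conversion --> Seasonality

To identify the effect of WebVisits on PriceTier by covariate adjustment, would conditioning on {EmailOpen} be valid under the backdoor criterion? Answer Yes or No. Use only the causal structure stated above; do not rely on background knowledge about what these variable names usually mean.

Backdoor paths from WebVisits to PriceTier (paths whose first edge points into WebVisits):
  P1: WebVisits <- Conversion -> PriceTier
Condition 1 (no descendant of WebVisits in the set): holds — descendants of WebVisits are {PriceTier}; none are in {EmailOpen}.
Condition 2 (every backdoor path blocked by {EmailOpen}):
  P1: open — no interior node is in the conditioning set.
{EmailOpen} does not satisfy the backdoor criterion.

No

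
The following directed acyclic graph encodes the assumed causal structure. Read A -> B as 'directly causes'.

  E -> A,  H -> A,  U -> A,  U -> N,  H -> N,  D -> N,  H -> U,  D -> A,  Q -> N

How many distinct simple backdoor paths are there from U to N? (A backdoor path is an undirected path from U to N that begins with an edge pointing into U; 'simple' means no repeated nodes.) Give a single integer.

2

A backdoor path from U to N is any simple undirected path whose first edge points into U (i.e. leaves U via a parent).
Parents of U: {H}.
Enumerating:
  P1: U <- H -> N
  P2: U <- H -> A <- D -> N
That exhausts the simple backdoor paths. Count: 2.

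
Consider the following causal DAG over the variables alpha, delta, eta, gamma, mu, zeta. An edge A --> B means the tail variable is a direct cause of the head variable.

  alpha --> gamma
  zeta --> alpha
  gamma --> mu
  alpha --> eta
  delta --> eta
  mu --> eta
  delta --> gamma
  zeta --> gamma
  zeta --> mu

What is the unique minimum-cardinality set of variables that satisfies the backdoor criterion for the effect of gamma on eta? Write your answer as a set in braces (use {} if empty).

Variables eligible for adjustment (non-descendants of gamma, excluding gamma and eta): {alpha, delta, zeta}.
Backdoor paths from gamma to eta:
  P1: gamma <- zeta -> alpha -> eta
  P2: gamma <- zeta -> mu -> eta
  P3: gamma <- alpha <- zeta -> mu -> eta
  P4: gamma <- alpha -> eta
  P5: gamma <- delta -> eta
The empty set is not sufficient: P1 (gamma <- zeta -> alpha -> eta) has no collider blocking it and no conditioned non-collider, so it is open.
Try {alpha, delta, zeta}:
  P1: blocked at fork node zeta ∈ conditioning set.
  P2: blocked at fork node zeta ∈ conditioning set.
  P3: blocked at chain node alpha ∈ conditioning set.
  P4: blocked at fork node alpha ∈ conditioning set.
  P5: blocked at fork node delta ∈ conditioning set.
{alpha, delta, zeta} contains no descendant of gamma and blocks every backdoor path.
Every element of {alpha, delta, zeta} is needed (dropping alpha leaves P4 open; dropping delta leaves P5 open; dropping zeta leaves P2 open), so no proper subset is valid.
Among all size-3 subsets of the eligible variables, only {alpha, delta, zeta} blocks every backdoor path, so it is the unique smallest valid adjustment set.

{alpha, delta, zeta}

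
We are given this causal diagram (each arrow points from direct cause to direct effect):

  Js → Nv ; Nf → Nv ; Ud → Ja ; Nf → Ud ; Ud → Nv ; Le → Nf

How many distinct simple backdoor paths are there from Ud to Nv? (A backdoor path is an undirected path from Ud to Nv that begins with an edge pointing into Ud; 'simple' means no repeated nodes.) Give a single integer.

1

A backdoor path from Ud to Nv is any simple undirected path whose first edge points into Ud (i.e. leaves Ud via a parent).
Parents of Ud: {Nf}.
Enumerating:
  P1: Ud <- Nf -> Nv
That exhausts the simple backdoor paths. Count: 1.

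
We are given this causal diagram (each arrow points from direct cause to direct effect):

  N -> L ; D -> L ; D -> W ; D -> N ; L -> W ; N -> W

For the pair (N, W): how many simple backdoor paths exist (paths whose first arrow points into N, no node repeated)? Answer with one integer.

2

A backdoor path from N to W is any simple undirected path whose first edge points into N (i.e. leaves N via a parent).
Parents of N: {D}.
Enumerating:
  P1: N <- D -> L -> W
  P2: N <- D -> W
That exhausts the simple backdoor paths. Count: 2.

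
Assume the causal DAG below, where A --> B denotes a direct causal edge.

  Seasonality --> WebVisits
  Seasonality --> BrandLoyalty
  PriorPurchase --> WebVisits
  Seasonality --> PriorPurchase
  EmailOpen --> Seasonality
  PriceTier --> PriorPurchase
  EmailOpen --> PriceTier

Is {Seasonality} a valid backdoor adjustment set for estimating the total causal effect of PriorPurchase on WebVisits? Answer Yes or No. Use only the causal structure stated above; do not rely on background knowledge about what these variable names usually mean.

Backdoor paths from PriorPurchase to WebVisits (paths whose first edge points into PriorPurchase):
  P1: PriorPurchase <- Seasonality -> WebVisits
  P2: PriorPurchase <- PriceTier <- EmailOpen -> Seasonality -> WebVisits
Condition 1 (no descendant of PriorPurchase in the set): holds — descendants of PriorPurchase are {WebVisits}; none are in {Seasonality}.
Condition 2 (every backdoor path blocked by {Seasonality}):
  P1: blocked at fork node Seasonality ∈ conditioning set.
  P2: blocked at chain node Seasonality ∈ conditioning set.
{Seasonality} satisfies the backdoor criterion.

Yes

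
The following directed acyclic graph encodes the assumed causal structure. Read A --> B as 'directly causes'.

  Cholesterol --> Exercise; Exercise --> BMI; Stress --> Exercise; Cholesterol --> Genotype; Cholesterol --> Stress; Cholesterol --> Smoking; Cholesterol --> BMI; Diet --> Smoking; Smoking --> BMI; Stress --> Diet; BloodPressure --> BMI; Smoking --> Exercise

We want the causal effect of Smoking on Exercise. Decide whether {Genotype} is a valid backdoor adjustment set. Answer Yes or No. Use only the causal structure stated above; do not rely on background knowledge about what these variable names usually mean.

No

Backdoor paths from Smoking to Exercise (paths whose first edge points into Smoking):
  P1: Smoking <- Cholesterol -> Stress -> Exercise
  P2: Smoking <- Cholesterol -> Exercise
  P3: Smoking <- Cholesterol -> BMI <- Exercise
  P4: Smoking <- Diet <- Stress <- Cholesterol -> Exercise
  P5: Smoking <- Diet <- Stress <- Cholesterol -> BMI <- Exercise
  P6: Smoking <- Diet <- Stress -> Exercise
Condition 1 (no descendant of Smoking in the set): holds — descendants of Smoking are {BMI, Exercise}; none are in {Genotype}.
Condition 2 (every backdoor path blocked by {Genotype}):
  P1: open — no interior node is in the conditioning set.
  P2: open — no interior node is in the conditioning set.
  P3: blocked at collider BMI (neither it nor any descendant is in the conditioning set).
  P4: open — no interior node is in the conditioning set.
  P5: blocked at collider BMI (neither it nor any descendant is in the conditioning set).
  P6: open — no interior node is in the conditioning set.
{Genotype} does not satisfy the backdoor criterion.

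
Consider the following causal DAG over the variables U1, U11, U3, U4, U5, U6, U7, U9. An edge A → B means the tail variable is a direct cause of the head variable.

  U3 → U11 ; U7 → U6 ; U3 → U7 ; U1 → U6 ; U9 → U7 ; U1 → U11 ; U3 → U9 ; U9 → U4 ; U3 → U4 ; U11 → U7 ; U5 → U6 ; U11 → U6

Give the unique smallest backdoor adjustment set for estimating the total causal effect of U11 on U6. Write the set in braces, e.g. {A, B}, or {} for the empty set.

{U1, U3}

Variables eligible for adjustment (non-descendants of U11, excluding U11 and U6): {U1, U3, U4, U5, U9}.
Backdoor paths from U11 to U6:
  P1: U11 <- U3 -> U9 -> U7 -> U6
  P2: U11 <- U3 -> U4 <- U9 -> U7 -> U6
  P3: U11 <- U3 -> U7 -> U6
  P4: U11 <- U1 -> U6
The empty set is not sufficient: P1 (U11 <- U3 -> U9 -> U7 -> U6) has no collider blocking it and no conditioned non-collider, so it is open.
Try {U1, U3}:
  P1: blocked at fork node U3 ∈ conditioning set.
  P2: blocked at fork node U3 ∈ conditioning set.
  P3: blocked at fork node U3 ∈ conditioning set.
  P4: blocked at fork node U1 ∈ conditioning set.
{U1, U3} contains no descendant of U11 and blocks every backdoor path.
Every element of {U1, U3} is needed (dropping U1 leaves P4 open; dropping U3 leaves P1 open), so no proper subset is valid.
Among all size-2 subsets of the eligible variables, only {U1, U3} blocks every backdoor path, so it is the unique smallest valid adjustment set.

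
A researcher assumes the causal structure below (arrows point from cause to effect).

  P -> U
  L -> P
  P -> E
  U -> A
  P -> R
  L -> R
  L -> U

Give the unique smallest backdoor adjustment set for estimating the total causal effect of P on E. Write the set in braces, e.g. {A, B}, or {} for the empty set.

{}

Variables eligible for adjustment (non-descendants of P, excluding P and E): {L}.
Backdoor paths from P to E:
  (none)
With no backdoor paths the empty set already satisfies the criterion, and it is trivially minimal.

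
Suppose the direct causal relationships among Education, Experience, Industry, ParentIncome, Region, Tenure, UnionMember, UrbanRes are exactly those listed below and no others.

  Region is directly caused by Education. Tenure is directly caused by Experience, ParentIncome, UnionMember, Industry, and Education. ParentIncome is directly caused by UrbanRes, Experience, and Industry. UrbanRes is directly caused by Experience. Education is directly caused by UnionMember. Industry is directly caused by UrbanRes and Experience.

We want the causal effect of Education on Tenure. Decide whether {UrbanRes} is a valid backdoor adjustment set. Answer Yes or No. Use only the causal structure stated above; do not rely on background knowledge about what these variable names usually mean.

No

Backdoor paths from Education to Tenure (paths whose first edge points into Education):
  P1: Education <- UnionMember -> Tenure
Condition 1 (no descendant of Education in the set): holds — descendants of Education are {Region, Tenure}; none are in {UrbanRes}.
Condition 2 (every backdoor path blocked by {UrbanRes}):
  P1: open — no interior node is in the conditioning set.
{UrbanRes} does not satisfy the backdoor criterion.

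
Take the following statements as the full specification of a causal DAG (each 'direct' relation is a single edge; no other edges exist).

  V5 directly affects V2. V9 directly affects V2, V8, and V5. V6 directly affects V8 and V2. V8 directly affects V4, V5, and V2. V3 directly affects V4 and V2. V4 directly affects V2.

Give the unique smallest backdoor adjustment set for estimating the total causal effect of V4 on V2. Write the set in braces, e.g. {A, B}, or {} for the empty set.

Variables eligible for adjustment (non-descendants of V4, excluding V4 and V2): {V3, V5, V6, V8, V9}.
Backdoor paths from V4 to V2:
  P1: V4 <- V3 -> V2
  P2: V4 <- V8 <- V9 -> V5 -> V2
  P3: V4 <- V8 <- V9 -> V2
  P4: V4 <- V8 <- V6 -> V2
  P5: V4 <- V8 -> V5 <- V9 -> V2
  P6: V4 <- V8 -> V5 -> V2
  P7: V4 <- V8 -> V2
The empty set is not sufficient: P1 (V4 <- V3 -> V2) has no collider blocking it and no conditioned non-collider, so it is open.
Try {V3, V8}:
  P1: blocked at fork node V3 ∈ conditioning set.
  P2: blocked at chain node V8 ∈ conditioning set.
  P3: blocked at chain node V8 ∈ conditioning set.
  P4: blocked at chain node V8 ∈ conditioning set.
  P5: blocked at fork node V8 ∈ conditioning set.
  P6: blocked at fork node V8 ∈ conditioning set.
  P7: blocked at fork node V8 ∈ conditioning set.
{V3, V8} contains no descendant of V4 and blocks every backdoor path.
Every element of {V3, V8} is needed (dropping V3 leaves P1 open; dropping V8 leaves P2 open), so no proper subset is valid.
Among all size-2 subsets of the eligible variables, only {V3, V8} blocks every backdoor path, so it is the unique smallest valid adjustment set.

{V3, V8}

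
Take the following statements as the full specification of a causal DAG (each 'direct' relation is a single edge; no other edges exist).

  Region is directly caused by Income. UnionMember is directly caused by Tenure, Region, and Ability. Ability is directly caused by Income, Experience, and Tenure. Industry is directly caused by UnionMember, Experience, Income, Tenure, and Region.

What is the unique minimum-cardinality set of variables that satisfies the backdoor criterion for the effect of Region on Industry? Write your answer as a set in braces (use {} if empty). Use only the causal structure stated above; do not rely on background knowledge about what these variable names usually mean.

Variables eligible for adjustment (non-descendants of Region, excluding Region and Industry): {Ability, Experience, Income, Tenure}.
Backdoor paths from Region to Industry:
  P1: Region <- Income -> Ability <- Experience -> Industry
  P2: Region <- Income -> Ability <- Tenure -> UnionMember -> Industry
  P3: Region <- Income -> Ability <- Tenure -> Industry
  P4: Region <- Income -> Ability -> UnionMember <- Tenure -> Industry
  P5: Region <- Income -> Ability -> UnionMember -> Industry
  P6: Region <- Income -> Industry
The empty set is not sufficient: P5 (Region <- Income -> Ability -> UnionMember -> Industry) has no collider blocking it and no conditioned non-collider, so it is open.
Try {Income}:
  P1: blocked at fork node Income ∈ conditioning set.
  P2: blocked at fork node Income ∈ conditioning set.
  P3: blocked at fork node Income ∈ conditioning set.
  P4: blocked at fork node Income ∈ conditioning set.
  P5: blocked at fork node Income ∈ conditioning set.
  P6: blocked at fork node Income ∈ conditioning set.
{Income} contains no descendant of Region and blocks every backdoor path.
No other singleton works — e.g. {Experience} leaves P5 open — so {Income} is the unique smallest valid adjustment set.

{Income}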